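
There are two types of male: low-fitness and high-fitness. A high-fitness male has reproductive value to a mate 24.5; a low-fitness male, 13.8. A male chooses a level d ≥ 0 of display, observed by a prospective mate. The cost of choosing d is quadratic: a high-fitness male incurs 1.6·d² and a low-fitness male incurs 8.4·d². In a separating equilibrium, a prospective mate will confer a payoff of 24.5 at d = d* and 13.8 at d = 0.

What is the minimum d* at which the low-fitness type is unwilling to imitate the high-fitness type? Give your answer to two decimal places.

1.13

The low-fitness type at d = 0 receives 13.8; imitating at d* yields 24.5 − 8.4·d*².
Indifference: 13.8 = 24.5 − 8.4·d*², so d*² = (24.5 − 13.8) / 8.4 ≈ 1.2738.
d* = √1.2738 ≈ 1.13.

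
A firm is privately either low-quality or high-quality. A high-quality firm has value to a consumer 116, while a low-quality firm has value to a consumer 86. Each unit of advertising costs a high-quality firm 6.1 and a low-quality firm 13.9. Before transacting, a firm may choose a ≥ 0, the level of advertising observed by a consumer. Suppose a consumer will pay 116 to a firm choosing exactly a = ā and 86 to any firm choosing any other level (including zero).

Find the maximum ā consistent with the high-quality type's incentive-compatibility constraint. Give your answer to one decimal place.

4.9

Choosing ā yields the high-quality type 116 − 6.1·ā; choosing zero yields 86.
The high-quality type is indifferent at 116 − 6.1·ā = 86, i.e. ā = (116 − 86) / 6.1 ≈ 4.9.
For any ā above 4.9 the high-quality type would rather pool at zero, so separation collapses.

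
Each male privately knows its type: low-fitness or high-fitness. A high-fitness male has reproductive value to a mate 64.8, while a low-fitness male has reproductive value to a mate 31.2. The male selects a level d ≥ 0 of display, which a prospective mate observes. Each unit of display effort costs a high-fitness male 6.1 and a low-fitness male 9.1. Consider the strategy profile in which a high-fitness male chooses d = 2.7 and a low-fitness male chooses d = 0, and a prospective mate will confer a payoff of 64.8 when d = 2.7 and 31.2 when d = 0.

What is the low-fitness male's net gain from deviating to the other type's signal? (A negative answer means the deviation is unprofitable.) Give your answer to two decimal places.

9.03

Playing d = 0 the low-fitness male receives 31.2.
Deviating to d = 2.7 brings payment 64.8 at cost 9.1 × 2.7 = 24.57, netting 40.23.
Gain from deviating: 40.23 − 31.2 = 9.03.
The gain is positive, so the low-fitness type's incentive-compatibility constraint is violated — this profile is not a separating equilibrium.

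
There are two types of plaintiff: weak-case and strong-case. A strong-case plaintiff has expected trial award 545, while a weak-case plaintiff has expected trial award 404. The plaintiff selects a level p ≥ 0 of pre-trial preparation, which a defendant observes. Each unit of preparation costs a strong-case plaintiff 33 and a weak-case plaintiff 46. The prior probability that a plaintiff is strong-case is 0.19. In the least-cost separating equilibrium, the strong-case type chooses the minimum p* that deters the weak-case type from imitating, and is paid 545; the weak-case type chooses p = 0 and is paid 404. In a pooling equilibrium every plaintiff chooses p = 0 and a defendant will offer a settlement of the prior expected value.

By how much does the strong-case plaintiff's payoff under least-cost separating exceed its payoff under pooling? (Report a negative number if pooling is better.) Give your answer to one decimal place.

13.1

Least-cost separating signal: p* solves 404 = 545 − 46·p*, so p* = (545 − 404)/46 ≈ 3.0652.
Strong-case type's separating payoff: 545 − 33 × p* = 545 − 33 × (545 − 404)/46 = 545 − 4653/46 ≈ 443.848.
Pooling payoff: 0.19 × 545 + 0.81 × 404 = 430.79.
Difference: 443.848 − 430.79 = 13.058, i.e. 13.1 to one decimal place.
The strong-case type prefers to separate.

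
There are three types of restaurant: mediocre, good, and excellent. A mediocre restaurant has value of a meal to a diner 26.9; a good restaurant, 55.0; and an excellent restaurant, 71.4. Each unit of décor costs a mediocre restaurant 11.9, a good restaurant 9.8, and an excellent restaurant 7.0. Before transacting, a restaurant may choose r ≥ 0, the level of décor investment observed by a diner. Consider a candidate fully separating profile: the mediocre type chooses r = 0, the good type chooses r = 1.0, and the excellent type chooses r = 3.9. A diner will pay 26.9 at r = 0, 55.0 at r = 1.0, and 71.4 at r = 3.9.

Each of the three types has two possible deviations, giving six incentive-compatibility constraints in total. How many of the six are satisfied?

Mediocre (own payoff 26.9): to r=1.0 gives 55.0 − 11.9×1.0 = 43.1 → profitable ✗; to r=3.9 gives 71.4 − 11.9×3.9 = 24.99 → no gain ✓.
Good (own payoff 55.0 − 9.8×1.0 = 45.2): to r=0 gives 26.9 → no gain ✓; to r=3.9 gives 71.4 − 9.8×3.9 = 33.18 → no gain ✓.
Excellent (own payoff 71.4 − 7.0×3.9 = 44.1): to r=0 gives 26.9 → no gain ✓; to r=1.0 gives 55.0 − 7.0×1.0 = 48 → profitable ✗.
4 of the 6 constraints hold; not an equilibrium.

4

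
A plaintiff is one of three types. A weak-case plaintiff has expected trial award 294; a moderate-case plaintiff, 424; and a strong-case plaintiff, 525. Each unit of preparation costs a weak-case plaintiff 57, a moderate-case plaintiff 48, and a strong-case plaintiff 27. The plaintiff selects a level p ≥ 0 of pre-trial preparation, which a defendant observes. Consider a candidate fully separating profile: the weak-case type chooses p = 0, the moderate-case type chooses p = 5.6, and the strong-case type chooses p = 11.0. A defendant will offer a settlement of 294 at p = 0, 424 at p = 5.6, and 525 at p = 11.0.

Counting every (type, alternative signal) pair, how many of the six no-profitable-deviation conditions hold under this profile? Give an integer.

Moderate-case (own payoff 424 − 48×5.6 = 155.2): to p=0 gives 294 → profitable ✗; to p=11.0 gives 525 − 48×11.0 = -3 → no gain ✓.
Weak-case (own payoff 294): to p=5.6 gives 424 − 57×5.6 = 104.8 → no gain ✓; to p=11.0 gives 525 − 57×11.0 = -102 → no gain ✓.
Strong-case (own payoff 525 − 27×11.0 = 228): to p=0 gives 294 → profitable ✗; to p=5.6 gives 424 − 27×5.6 = 272.8 → profitable ✗.
3 of the 6 constraints hold; not an equilibrium.

3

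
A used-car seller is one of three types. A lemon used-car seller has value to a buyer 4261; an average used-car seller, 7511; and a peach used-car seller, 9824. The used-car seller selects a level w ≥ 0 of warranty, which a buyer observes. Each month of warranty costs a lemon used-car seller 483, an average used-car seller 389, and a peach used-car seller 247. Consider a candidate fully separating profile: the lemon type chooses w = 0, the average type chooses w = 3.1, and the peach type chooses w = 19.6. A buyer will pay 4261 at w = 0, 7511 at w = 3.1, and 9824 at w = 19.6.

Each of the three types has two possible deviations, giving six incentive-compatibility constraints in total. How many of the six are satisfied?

4

Lemon (own payoff 4261): to w=3.1 gives 7511 − 483×3.1 = 6013.7 → profitable ✗; to w=19.6 gives 9824 − 483×19.6 = 357.2 → no gain ✓.
Average (own payoff 7511 − 389×3.1 = 6305.1): to w=0 gives 4261 → no gain ✓; to w=19.6 gives 9824 − 389×19.6 = 2199.6 → no gain ✓.
Peach (own payoff 9824 − 247×19.6 = 4982.8): to w=0 gives 4261 → no gain ✓; to w=3.1 gives 7511 − 247×3.1 = 6745.3 → profitable ✗.
4 of the 6 constraints hold; not an equilibrium.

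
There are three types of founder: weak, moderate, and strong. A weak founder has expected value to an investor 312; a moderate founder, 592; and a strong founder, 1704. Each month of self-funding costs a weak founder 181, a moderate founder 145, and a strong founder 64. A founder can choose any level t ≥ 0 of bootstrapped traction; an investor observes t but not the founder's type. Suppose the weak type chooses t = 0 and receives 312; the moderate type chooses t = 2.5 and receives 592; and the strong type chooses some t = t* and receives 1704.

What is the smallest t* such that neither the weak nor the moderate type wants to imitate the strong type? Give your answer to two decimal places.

10.17

Moderate type (on-path payoff 592 − 145×2.5 = 229.5) won't mimic when 229.5 ≥ 1704 − 145·t*, i.e. t* ≥ 10.17.
Weak type (on-path payoff 312) won't mimic when 312 ≥ 1704 − 181·t*, i.e. t* ≥ 7.69.
Both must hold, so t* = max(7.69, 10.17) = 10.17. The moderate type's constraint binds.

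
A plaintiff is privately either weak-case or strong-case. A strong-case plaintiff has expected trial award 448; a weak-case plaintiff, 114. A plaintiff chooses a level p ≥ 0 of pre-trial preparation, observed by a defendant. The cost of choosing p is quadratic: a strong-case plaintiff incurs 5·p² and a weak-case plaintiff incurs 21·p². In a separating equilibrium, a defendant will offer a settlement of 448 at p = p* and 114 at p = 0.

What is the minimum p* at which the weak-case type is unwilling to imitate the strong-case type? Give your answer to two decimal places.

3.99

The weak-case type at p = 0 receives 114; imitating at p* yields 448 − 21·p*².
Indifference: 114 = 448 − 21·p*², so p*² = (448 − 114) / 21 ≈ 15.9048.
p* = √15.9048 ≈ 3.99.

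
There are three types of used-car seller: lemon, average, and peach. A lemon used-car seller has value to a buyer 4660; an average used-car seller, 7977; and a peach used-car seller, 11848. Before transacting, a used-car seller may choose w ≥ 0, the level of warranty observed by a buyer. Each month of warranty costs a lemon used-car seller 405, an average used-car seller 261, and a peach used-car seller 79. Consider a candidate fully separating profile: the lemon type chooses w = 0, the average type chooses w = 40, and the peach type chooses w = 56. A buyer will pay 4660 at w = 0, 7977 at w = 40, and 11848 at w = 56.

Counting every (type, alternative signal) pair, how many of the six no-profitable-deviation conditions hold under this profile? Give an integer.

Peach (own payoff 11848 − 79×56 = 7424): to w=0 gives 4660 → no gain ✓; to w=40 gives 7977 − 79×40 = 4817 → no gain ✓.
Average (own payoff 7977 − 261×40 = -2463): to w=0 gives 4660 → profitable ✗; to w=56 gives 11848 − 261×56 = -2768 → no gain ✓.
Lemon (own payoff 4660): to w=40 gives 7977 − 405×40 = -8223 → no gain ✓; to w=56 gives 11848 − 405×56 = -10832 → no gain ✓.
5 of the 6 constraints hold; not an equilibrium.

5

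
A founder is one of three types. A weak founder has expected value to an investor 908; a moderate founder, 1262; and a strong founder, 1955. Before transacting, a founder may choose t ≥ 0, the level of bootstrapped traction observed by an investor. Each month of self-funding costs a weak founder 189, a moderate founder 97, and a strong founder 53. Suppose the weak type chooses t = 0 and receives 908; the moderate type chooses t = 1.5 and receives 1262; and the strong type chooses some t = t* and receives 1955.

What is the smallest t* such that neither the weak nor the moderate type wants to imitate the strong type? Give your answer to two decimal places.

8.64

Weak type (on-path payoff 908) won't mimic when 908 ≥ 1955 − 189·t*, i.e. t* ≥ 5.54.
Moderate type (on-path payoff 1262 − 97×1.5 = 1116.5) won't mimic when 1116.5 ≥ 1955 − 97·t*, i.e. t* ≥ 8.64.
Both must hold, so t* = max(5.54, 8.64) = 8.64. The moderate type's constraint binds.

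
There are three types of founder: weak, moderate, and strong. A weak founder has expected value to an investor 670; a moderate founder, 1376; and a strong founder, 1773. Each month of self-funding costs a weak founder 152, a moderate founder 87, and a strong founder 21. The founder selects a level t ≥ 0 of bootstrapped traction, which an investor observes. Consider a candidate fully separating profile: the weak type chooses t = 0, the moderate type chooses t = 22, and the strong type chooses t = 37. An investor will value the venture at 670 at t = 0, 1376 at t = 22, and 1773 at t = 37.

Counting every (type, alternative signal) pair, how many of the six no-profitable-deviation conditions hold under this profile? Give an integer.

5

Weak (own payoff 670): to t=22 gives 1376 − 152×22 = -1968 → no gain ✓; to t=37 gives 1773 − 152×37 = -3851 → no gain ✓.
Strong (own payoff 1773 − 21×37 = 996): to t=0 gives 670 → no gain ✓; to t=22 gives 1376 − 21×22 = 914 → no gain ✓.
Moderate (own payoff 1376 − 87×22 = -538): to t=0 gives 670 → profitable ✗; to t=37 gives 1773 − 87×37 = -1446 → no gain ✓.
5 of the 6 constraints hold; not an equilibrium.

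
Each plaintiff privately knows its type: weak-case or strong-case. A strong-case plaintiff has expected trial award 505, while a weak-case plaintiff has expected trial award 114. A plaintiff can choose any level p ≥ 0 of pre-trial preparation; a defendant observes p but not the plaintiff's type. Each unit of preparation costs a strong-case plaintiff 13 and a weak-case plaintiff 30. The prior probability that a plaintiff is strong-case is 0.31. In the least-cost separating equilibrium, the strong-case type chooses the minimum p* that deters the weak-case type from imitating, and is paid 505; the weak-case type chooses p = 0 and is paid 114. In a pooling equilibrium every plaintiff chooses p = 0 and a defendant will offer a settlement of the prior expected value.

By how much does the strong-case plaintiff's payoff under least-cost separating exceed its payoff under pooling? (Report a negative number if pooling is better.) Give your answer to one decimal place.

100.4

Least-cost separating signal: p* solves 114 = 505 − 30·p*, so p* = (505 − 114)/30 ≈ 13.0333.
Strong-case type's separating payoff: 505 − 13 × p* = 505 − 13 × (505 − 114)/30 = 505 − 5083/30 ≈ 335.567.
Pooling payoff: 0.31 × 505 + 0.69 × 114 = 235.21.
Difference: 335.567 − 235.21 = 100.357, i.e. 100.4 to one decimal place.
The strong-case type prefers to separate.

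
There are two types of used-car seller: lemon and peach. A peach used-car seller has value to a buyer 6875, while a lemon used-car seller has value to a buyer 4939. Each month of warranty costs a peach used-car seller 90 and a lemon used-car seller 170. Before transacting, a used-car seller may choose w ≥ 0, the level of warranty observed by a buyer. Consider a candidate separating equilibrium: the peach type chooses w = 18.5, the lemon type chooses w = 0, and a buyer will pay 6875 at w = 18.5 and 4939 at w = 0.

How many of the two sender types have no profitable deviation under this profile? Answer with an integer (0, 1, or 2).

2

Lemon type: stay at 0 → 4939; mimic → 6875 − 170 × 18.5 = 3730. IC holds (4939 ≥ 3730).
Peach type: signal → 6875 − 90 × 18.5 = 5210; deviate to 0 → 4939. IC holds (5210 ≥ 4939).
2 of 2 constraints hold, so this is a separating equilibrium.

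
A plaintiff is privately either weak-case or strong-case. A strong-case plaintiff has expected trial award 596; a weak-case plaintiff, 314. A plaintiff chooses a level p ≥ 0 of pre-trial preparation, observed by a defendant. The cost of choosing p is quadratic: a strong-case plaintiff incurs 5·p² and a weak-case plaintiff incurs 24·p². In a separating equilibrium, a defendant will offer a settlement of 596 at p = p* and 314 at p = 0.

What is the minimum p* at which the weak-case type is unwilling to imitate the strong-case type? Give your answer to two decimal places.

3.43

The weak-case type at p = 0 receives 314; imitating at p* yields 596 − 24·p*².
Indifference: 314 = 596 − 24·p*², so p*² = (596 − 314) / 24 = 11.75.
p* = √11.75 ≈ 3.43.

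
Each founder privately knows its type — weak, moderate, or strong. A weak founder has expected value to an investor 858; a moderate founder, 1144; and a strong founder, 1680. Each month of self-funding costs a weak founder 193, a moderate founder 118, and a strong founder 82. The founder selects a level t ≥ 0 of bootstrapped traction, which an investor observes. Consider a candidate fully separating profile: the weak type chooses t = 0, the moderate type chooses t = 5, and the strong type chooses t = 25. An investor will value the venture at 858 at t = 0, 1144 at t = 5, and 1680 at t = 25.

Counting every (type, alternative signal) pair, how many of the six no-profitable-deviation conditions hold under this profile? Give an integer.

3

Moderate (own payoff 1144 − 118×5 = 554): to t=0 gives 858 → profitable ✗; to t=25 gives 1680 − 118×25 = -1270 → no gain ✓.
Strong (own payoff 1680 − 82×25 = -370): to t=0 gives 858 → profitable ✗; to t=5 gives 1144 − 82×5 = 734 → profitable ✗.
Weak (own payoff 858): to t=5 gives 1144 − 193×5 = 179 → no gain ✓; to t=25 gives 1680 − 193×25 = -3145 → no gain ✓.
3 of the 6 constraints hold; not an equilibrium.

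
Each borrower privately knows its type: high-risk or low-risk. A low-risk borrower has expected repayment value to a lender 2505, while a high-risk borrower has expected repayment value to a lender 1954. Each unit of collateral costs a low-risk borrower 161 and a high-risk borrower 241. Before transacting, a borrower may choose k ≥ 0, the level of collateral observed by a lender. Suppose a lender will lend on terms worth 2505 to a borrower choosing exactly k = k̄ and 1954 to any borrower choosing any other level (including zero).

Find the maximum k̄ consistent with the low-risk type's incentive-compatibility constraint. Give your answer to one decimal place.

3.4

Choosing k̄ yields the low-risk type 2505 − 161·k̄; choosing zero yields 1954.
The low-risk type is indifferent at 2505 − 161·k̄ = 1954, i.e. k̄ = (2505 − 1954) / 161 ≈ 3.4.
For any k̄ above 3.4 the low-risk type would rather pool at zero, so separation collapses.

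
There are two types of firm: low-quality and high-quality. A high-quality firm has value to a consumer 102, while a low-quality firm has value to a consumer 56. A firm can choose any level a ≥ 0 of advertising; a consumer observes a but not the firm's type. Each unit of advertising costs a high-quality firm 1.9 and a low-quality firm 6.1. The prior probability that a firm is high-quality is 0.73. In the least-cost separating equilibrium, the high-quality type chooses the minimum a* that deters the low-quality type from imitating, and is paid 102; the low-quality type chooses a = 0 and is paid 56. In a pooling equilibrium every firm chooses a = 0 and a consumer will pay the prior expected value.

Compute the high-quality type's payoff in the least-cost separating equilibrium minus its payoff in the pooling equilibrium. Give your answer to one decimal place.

-1.9

Least-cost separating signal: a* solves 56 = 102 − 6.1·a*, so a* = (102 − 56)/6.1 ≈ 7.5410.
High-quality type's separating payoff: 102 − 1.9 × a* = 102 − 1.9 × (102 − 56)/6.1 = 102 − 87.4/6.1 ≈ 87.672.
Pooling payoff: 0.73 × 102 + 0.27 × 56 = 89.58.
Difference: 87.672 − 89.58 = -1.908, i.e. -1.9 to one decimal place.
The high-quality type would prefer the pooling outcome.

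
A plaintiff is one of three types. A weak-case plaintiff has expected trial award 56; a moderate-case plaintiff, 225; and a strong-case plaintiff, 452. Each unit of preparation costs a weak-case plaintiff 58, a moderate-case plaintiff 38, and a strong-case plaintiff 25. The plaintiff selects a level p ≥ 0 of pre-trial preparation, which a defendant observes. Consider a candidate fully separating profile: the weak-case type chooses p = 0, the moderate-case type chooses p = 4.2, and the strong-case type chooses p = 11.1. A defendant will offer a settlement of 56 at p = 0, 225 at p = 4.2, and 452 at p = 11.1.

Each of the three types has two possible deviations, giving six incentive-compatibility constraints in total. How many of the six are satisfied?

6

Moderate-case (own payoff 225 − 38×4.2 = 65.4): to p=0 gives 56 → no gain ✓; to p=11.1 gives 452 − 38×11.1 = 30.2 → no gain ✓.
Weak-case (own payoff 56): to p=4.2 gives 225 − 58×4.2 = -18.6 → no gain ✓; to p=11.1 gives 452 − 58×11.1 = -191.8 → no gain ✓.
Strong-case (own payoff 452 − 25×11.1 = 174.5): to p=0 gives 56 → no gain ✓; to p=4.2 gives 225 − 25×4.2 = 120 → no gain ✓.
6 of the 6 constraints hold; this profile is a separating equilibrium.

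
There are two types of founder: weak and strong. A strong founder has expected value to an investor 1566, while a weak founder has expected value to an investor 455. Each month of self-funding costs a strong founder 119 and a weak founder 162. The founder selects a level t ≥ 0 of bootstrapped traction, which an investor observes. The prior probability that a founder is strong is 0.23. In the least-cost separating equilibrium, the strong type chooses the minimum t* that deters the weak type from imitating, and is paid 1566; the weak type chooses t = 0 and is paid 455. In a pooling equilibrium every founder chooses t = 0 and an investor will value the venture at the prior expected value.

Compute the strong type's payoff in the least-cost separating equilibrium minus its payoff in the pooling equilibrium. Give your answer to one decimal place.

39.4

Least-cost separating signal: t* solves 455 = 1566 − 162·t*, so t* = (1566 − 455)/162 ≈ 6.8580.
Strong type's separating payoff: 1566 − 119 × t* = 1566 − 119 × (1566 − 455)/162 = 1566 − 132209/162 ≈ 749.895.
Pooling payoff: 0.23 × 1566 + 0.77 × 455 = 710.53.
Difference: 749.895 − 710.53 = 39.365, i.e. 39.4 to one decimal place.
The strong type prefers to separate.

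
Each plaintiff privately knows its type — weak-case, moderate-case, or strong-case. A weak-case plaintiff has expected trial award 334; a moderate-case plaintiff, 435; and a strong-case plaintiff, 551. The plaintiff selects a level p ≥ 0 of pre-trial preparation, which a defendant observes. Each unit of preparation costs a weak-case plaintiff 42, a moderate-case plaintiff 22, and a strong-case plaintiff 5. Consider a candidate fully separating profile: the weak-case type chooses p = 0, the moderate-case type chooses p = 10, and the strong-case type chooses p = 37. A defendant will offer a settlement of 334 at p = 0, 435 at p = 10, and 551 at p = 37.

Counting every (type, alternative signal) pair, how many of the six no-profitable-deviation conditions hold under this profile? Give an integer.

4

Weak-case (own payoff 334): to p=10 gives 435 − 42×10 = 15 → no gain ✓; to p=37 gives 551 − 42×37 = -1003 → no gain ✓.
Strong-case (own payoff 551 − 5×37 = 366): to p=0 gives 334 → no gain ✓; to p=10 gives 435 − 5×10 = 385 → profitable ✗.
Moderate-case (own payoff 435 − 22×10 = 215): to p=0 gives 334 → profitable ✗; to p=37 gives 551 − 22×37 = -263 → no gain ✓.
4 of the 6 constraints hold; not an equilibrium.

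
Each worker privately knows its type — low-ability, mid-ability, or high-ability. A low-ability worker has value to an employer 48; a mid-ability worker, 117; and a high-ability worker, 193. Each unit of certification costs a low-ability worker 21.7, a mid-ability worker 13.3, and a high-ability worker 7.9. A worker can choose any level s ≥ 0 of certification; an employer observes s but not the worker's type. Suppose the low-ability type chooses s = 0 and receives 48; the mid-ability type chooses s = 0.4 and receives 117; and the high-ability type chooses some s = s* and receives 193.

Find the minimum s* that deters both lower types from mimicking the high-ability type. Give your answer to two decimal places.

Mid-ability type (on-path payoff 117 − 13.3×0.4 = 111.68) won't mimic when 111.68 ≥ 193 − 13.3·s*, i.e. s* ≥ 6.11.
Low-ability type (on-path payoff 48) won't mimic when 48 ≥ 193 − 21.7·s*, i.e. s* ≥ 6.68.
Both must hold, so s* = max(6.68, 6.11) = 6.68. The low-ability type's constraint binds.

6.68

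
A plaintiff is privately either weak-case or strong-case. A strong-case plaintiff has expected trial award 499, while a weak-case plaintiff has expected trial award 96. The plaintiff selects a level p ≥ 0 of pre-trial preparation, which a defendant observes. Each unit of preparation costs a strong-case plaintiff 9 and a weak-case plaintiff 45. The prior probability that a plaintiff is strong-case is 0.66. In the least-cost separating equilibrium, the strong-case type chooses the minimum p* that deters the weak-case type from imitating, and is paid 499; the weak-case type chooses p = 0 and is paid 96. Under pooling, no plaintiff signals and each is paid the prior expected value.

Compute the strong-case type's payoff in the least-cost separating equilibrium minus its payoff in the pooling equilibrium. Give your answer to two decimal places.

56.42

Least-cost separating signal: p* solves 96 = 499 − 45·p*, so p* = (499 − 96)/45 ≈ 8.9556.
Strong-case type's separating payoff: 499 − 9 × p* = 499 − 9 × (499 − 96)/45 = 499 − 3627/45 = 418.4.
Pooling payoff: 0.66 × 499 + 0.34 × 96 = 361.98.
Difference: 418.4 − 361.98 = 56.42.
The strong-case type prefers to separate.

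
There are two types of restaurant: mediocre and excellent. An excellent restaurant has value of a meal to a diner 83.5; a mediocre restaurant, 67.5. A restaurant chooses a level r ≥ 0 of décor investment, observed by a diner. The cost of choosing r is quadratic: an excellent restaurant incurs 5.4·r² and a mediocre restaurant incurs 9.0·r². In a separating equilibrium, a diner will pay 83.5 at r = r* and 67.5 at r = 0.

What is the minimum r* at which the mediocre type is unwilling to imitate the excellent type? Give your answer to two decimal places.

1.33

The mediocre type at r = 0 receives 67.5; imitating at r* yields 83.5 − 9.0·r*².
Indifference: 67.5 = 83.5 − 9.0·r*², so r*² = (83.5 − 67.5) / 9.0 ≈ 1.7778.
r* = √1.7778 ≈ 1.33.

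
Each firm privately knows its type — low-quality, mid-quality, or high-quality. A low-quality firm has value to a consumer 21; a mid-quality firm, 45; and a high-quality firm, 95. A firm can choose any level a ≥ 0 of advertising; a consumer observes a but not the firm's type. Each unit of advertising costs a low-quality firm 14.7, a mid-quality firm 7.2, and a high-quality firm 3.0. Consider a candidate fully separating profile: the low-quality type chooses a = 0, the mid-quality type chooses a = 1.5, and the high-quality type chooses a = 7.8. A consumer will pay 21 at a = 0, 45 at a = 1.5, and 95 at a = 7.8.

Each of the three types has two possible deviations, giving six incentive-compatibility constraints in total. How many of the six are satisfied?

Low-quality (own payoff 21): to a=1.5 gives 45 − 14.7×1.5 = 22.95 → profitable ✗; to a=7.8 gives 95 − 14.7×7.8 = -19.66 → no gain ✓.
Mid-quality (own payoff 45 − 7.2×1.5 = 34.2): to a=0 gives 21 → no gain ✓; to a=7.8 gives 95 − 7.2×7.8 = 38.84 → profitable ✗.
High-quality (own payoff 95 − 3.0×7.8 = 71.6): to a=0 gives 21 → no gain ✓; to a=1.5 gives 45 − 3.0×1.5 = 40.5 → no gain ✓.
4 of the 6 constraints hold; not an equilibrium.

4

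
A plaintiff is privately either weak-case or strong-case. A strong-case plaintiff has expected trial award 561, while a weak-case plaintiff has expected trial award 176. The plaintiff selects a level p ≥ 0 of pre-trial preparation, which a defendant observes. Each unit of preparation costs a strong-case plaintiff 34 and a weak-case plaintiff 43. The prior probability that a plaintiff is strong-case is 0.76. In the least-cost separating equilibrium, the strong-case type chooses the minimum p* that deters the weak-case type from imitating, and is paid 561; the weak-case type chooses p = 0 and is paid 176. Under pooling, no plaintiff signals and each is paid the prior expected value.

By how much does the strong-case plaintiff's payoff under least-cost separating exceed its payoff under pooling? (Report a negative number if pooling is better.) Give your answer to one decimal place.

-212.0

Least-cost separating signal: p* solves 176 = 561 − 43·p*, so p* = (561 − 176)/43 ≈ 8.9535.
Strong-case type's separating payoff: 561 − 34 × p* = 561 − 34 × (561 − 176)/43 = 561 − 13090/43 ≈ 256.581.
Pooling payoff: 0.76 × 561 + 0.24 × 176 = 468.6.
Difference: 256.581 − 468.6 = -212.019, i.e. -212.0 to one decimal place.
The strong-case type would prefer the pooling outcome.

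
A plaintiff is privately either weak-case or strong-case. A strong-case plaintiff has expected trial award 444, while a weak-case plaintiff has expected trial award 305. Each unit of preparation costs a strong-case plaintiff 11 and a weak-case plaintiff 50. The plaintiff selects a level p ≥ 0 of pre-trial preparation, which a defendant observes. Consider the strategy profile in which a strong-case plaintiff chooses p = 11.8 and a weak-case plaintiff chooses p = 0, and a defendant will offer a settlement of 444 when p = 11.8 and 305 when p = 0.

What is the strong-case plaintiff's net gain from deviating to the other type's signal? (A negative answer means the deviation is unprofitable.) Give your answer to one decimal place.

Playing p = 11.8 the strong-case plaintiff receives 444 − 11 × 11.8 = 314.2.
Deviating to p = 0 yields 305 instead.
Gain from deviating: 305 − 314.2 = -9.2.
The gain is negative, so the strong-case type's incentive-compatibility constraint is satisfied.

-9.2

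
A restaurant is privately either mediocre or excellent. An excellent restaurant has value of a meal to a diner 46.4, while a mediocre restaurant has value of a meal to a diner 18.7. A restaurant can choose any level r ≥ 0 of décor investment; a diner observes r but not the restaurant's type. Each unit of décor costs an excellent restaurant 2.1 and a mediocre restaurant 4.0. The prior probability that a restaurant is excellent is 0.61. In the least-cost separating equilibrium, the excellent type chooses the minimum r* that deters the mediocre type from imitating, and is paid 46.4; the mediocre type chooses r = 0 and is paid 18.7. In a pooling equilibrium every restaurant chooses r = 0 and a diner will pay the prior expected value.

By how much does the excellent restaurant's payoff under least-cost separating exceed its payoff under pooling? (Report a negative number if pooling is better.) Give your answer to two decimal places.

Least-cost separating signal: r* solves 18.7 = 46.4 − 4.0·r*, so r* = (46.4 − 18.7)/4.0 = 6.925.
Excellent type's separating payoff: 46.4 − 2.1 × r* = 46.4 − 2.1 × (46.4 − 18.7)/4.0 = 46.4 − 58.17/4.0 = 31.8575.
Pooling payoff: 0.61 × 46.4 + 0.39 × 18.7 = 35.597.
Difference: 31.8575 − 35.597 = -3.7395, i.e. -3.74 to two decimal places.
The excellent type would prefer the pooling outcome.

-3.74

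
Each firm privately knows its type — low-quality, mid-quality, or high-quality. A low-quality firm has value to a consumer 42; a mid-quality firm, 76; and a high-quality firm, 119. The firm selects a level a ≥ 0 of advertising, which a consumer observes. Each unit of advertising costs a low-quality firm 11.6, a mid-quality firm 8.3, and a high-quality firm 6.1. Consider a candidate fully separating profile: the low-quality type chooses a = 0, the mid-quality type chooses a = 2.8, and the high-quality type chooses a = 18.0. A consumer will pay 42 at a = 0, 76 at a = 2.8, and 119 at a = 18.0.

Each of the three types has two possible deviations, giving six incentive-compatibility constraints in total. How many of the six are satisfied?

3

High-quality (own payoff 119 − 6.1×18.0 = 9.2): to a=0 gives 42 → profitable ✗; to a=2.8 gives 76 − 6.1×2.8 = 58.92 → profitable ✗.
Mid-quality (own payoff 76 − 8.3×2.8 = 52.76): to a=0 gives 42 → no gain ✓; to a=18.0 gives 119 − 8.3×18.0 = -30.4 → no gain ✓.
Low-quality (own payoff 42): to a=2.8 gives 76 − 11.6×2.8 = 43.52 → profitable ✗; to a=18.0 gives 119 − 11.6×18.0 = -89.8 → no gain ✓.
3 of the 6 constraints hold; not an equilibrium.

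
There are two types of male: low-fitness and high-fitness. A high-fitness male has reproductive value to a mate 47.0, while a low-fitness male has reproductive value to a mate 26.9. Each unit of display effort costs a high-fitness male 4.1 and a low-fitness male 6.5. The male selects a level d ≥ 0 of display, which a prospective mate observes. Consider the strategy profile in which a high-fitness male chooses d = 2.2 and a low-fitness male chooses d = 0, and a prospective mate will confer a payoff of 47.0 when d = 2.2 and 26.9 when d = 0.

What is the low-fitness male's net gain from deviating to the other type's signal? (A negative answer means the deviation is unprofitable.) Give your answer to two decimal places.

5.80

Playing d = 0 the low-fitness male receives 26.9.
Deviating to d = 2.2 brings payment 47.0 at cost 6.5 × 2.2 = 14.3, netting 32.7.
Gain from deviating: 32.7 − 26.9 = 5.80.
The gain is positive, so the low-fitness type's incentive-compatibility constraint is violated — this profile is not a separating equilibrium.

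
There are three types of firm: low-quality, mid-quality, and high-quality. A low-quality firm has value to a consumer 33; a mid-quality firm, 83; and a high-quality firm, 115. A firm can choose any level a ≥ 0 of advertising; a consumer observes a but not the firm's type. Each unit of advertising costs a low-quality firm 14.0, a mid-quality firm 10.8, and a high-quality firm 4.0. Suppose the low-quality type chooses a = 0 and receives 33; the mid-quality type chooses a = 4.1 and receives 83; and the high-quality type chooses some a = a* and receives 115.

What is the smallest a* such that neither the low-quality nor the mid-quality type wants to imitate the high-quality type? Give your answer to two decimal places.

7.06

Low-quality type (on-path payoff 33) won't mimic when 33 ≥ 115 − 14.0·a*, i.e. a* ≥ 5.86.
Mid-quality type (on-path payoff 83 − 10.8×4.1 = 38.72) won't mimic when 38.72 ≥ 115 − 10.8·a*, i.e. a* ≥ 7.06.
Both must hold, so a* = max(5.86, 7.06) = 7.06. The mid-quality type's constraint binds.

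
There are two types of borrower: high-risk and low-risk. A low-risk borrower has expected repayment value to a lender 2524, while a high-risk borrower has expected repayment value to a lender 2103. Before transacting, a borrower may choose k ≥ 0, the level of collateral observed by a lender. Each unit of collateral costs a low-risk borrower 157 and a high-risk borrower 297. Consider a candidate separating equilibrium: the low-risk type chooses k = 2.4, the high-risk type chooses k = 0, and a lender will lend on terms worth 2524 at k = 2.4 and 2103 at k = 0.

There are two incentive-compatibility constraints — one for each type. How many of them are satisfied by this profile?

2

High-risk type: stay at 0 → 2103; mimic → 2524 − 297 × 2.4 = 1811.2. IC holds (2103 ≥ 1811.2).
Low-risk type: signal → 2524 − 157 × 2.4 = 2147.2; deviate to 0 → 2103. IC holds (2147.2 ≥ 2103).
2 of 2 constraints hold, so this is a separating equilibrium.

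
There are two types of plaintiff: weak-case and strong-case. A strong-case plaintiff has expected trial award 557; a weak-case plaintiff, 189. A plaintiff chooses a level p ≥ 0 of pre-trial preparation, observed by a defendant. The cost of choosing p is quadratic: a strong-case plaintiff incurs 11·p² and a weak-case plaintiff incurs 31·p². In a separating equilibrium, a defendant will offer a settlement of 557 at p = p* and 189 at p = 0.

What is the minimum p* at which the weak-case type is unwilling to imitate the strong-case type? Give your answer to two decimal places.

The weak-case type at p = 0 receives 189; imitating at p* yields 557 − 31·p*².
Indifference: 189 = 557 − 31·p*², so p*² = (557 − 189) / 31 ≈ 11.8710.
p* = √11.8710 ≈ 3.45.

3.45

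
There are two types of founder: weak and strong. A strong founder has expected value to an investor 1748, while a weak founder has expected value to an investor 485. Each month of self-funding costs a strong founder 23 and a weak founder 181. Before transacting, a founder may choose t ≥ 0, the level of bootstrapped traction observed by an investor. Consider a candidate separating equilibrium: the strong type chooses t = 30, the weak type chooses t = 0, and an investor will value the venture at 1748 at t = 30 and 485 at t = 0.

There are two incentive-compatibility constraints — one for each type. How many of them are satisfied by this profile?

Weak type: stay at 0 → 485; mimic → 1748 − 181 × 30 = -3682. IC holds (485 ≥ -3682).
Strong type: signal → 1748 − 23 × 30 = 1058; deviate to 0 → 485. IC holds (1058 ≥ 485).
2 of 2 constraints hold, so this is a separating equilibrium.

2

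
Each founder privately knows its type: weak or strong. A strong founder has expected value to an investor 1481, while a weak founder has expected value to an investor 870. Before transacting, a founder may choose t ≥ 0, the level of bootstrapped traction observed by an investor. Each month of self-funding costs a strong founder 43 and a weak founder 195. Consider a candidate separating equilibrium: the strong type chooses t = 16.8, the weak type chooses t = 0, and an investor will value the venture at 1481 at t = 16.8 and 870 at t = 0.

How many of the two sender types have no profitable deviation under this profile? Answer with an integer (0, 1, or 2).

Strong type: signal → 1481 − 43 × 16.8 = 758.6; deviate to 0 → 870. IC fails (758.6 < 870).
Weak type: stay at 0 → 870; mimic → 1481 − 195 × 16.8 = -1795. IC holds (870 ≥ -1795).
1 of 2 constraints hold, so this profile is not an equilibrium.

1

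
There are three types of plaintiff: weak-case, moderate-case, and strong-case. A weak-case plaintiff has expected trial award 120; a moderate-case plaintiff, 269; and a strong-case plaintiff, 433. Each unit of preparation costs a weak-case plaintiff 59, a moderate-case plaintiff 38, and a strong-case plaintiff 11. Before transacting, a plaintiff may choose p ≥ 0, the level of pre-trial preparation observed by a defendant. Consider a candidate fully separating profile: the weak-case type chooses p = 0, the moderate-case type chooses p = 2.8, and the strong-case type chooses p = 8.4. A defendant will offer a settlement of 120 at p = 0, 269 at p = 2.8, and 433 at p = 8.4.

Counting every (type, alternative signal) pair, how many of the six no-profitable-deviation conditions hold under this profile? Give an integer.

6

Moderate-case (own payoff 269 − 38×2.8 = 162.6): to p=0 gives 120 → no gain ✓; to p=8.4 gives 433 − 38×8.4 = 113.8 → no gain ✓.
Strong-case (own payoff 433 − 11×8.4 = 340.6): to p=0 gives 120 → no gain ✓; to p=2.8 gives 269 − 11×2.8 = 238.2 → no gain ✓.
Weak-case (own payoff 120): to p=2.8 gives 269 − 59×2.8 = 103.8 → no gain ✓; to p=8.4 gives 433 − 59×8.4 = -62.6 → no gain ✓.
6 of the 6 constraints hold; this profile is a separating equilibrium.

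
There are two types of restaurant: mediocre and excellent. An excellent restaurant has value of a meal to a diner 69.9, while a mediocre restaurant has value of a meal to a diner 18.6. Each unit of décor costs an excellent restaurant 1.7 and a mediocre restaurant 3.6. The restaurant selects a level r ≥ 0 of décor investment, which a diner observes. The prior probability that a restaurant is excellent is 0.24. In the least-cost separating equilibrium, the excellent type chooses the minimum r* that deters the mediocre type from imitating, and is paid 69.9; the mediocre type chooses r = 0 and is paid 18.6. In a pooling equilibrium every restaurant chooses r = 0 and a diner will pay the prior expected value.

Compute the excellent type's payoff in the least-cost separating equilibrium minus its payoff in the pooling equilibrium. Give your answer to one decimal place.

Least-cost separating signal: r* solves 18.6 = 69.9 − 3.6·r*, so r* = (69.9 − 18.6)/3.6 = 14.25.
Excellent type's separating payoff: 69.9 − 1.7 × r* = 69.9 − 1.7 × (69.9 − 18.6)/3.6 = 69.9 − 87.21/3.6 = 45.675.
Pooling payoff: 0.24 × 69.9 + 0.76 × 18.6 = 30.912.
Difference: 45.675 − 30.912 = 14.763, i.e. 14.8 to one decimal place.
The excellent type prefers to separate.

14.8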